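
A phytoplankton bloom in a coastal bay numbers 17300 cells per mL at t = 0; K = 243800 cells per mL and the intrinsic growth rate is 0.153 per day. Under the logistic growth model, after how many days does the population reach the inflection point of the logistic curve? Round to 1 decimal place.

16.8 days

Logistic growth is fastest at N = K/2 = 121900.
A = (K − N₀)/N₀ = 13.092. Set K/(1 + A·e^(−rt)) = K/2 → A·e^(−rt) = 1.
e^(−0.153t) = 1/13.092 = 0.0763797, so t = ln(13.092)/0.153 = 2.572/0.153 = 16.811.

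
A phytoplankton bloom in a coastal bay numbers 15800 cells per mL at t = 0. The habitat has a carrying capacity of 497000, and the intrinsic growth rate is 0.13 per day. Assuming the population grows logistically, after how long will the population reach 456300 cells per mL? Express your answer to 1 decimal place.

44.9 days

A = (K − N₀)/N₀ = (497000 − 15800)/15800 = 30.456.
Solve 497000/(1 + 30.456·e^(−0.13t)) = 456300: 1 + 30.456·e^(−0.13t) = 1.0892, so e^(−0.13t) = 0.0029287.
−0.13·t = ln(0.0029287) = -5.8332, so t = 5.8332/0.13 = 44.871.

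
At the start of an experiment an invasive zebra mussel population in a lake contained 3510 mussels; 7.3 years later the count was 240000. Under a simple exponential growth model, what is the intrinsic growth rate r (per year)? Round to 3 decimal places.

0.579 per year

From N(t) = N₀·e^(rt): e^(r·7.3) = 240000/3510 = 68.376.
r·7.3 = ln(68.376) = 4.225, so r = 4.225/7.3 = 0.57877.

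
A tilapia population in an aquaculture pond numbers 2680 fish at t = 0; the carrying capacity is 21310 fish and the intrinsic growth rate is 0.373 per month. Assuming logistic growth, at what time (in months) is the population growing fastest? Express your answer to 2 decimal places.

5.20 months

Logistic growth is fastest at N = K/2 = 10655.
A = (K − N₀)/N₀ = 6.9515. Set K/(1 + A·e^(−rt)) = K/2 → A·e^(−rt) = 1.
e^(−0.373t) = 1/6.9515 = 0.143854, so t = ln(6.9515)/0.373 = 1.939/0.373 = 5.1983.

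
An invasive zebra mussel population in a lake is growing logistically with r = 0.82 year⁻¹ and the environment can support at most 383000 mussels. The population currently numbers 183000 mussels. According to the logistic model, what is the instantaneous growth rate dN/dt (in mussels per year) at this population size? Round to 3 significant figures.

dN/dt = rN(1 − N/K) = 0.82 × 183000 × (1 − 183000/383000).
1 − 183000/383000 = 0.52219; dN/dt = 0.82 × 183000 × 0.52219 = 78360.

78400 mussels per year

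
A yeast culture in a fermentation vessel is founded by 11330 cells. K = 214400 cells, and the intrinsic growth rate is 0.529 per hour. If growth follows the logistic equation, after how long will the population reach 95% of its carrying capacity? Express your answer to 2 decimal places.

A = (K − N₀)/N₀ = (214400 − 11330)/11330 = 17.923.
Solve 214400/(1 + 17.923·e^(−0.529t)) = 203680: 1 + 17.923·e^(−0.529t) = 1.0526, so e^(−0.529t) = 0.0029365.
−0.529·t = ln(0.0029365) = -5.8305, so t = 5.8305/0.529 = 11.022.

11.02 hours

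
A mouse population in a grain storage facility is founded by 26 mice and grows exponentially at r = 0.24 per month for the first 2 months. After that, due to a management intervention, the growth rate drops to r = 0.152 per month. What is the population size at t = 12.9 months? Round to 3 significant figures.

220 mice

Phase 1: N(2) = 26·e^(0.24×2) = 26·e^0.48 = 42.0179.
Phase 2 runs for 12.9 − 2 = 10.9 months at r = 0.152.
N(12.9) = 42.0179·e^(0.152×10.9) = 42.0179·e^1.657 = 220.279.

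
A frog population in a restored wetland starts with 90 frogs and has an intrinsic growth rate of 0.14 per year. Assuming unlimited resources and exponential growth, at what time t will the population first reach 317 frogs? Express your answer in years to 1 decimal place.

9.0 years

Set N₀·e^(rt) = 317: e^(0.14·t) = 317/90 = 3.5222.
0.14·t = ln(3.5222) = 1.2591, so t = 1.2591/0.14 = 8.9935.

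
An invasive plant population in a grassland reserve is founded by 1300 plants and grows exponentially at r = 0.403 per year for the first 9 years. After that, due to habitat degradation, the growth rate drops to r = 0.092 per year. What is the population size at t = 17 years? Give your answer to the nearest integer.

Phase 1: N(9) = 1300·e^(0.403×9) = 1300·e^3.627 = 48879.8.
Phase 2 runs for 17 − 9 = 8 years at r = 0.092.
N(17) = 48879.8·e^(0.092×8) = 48879.8·e^0.736 = 102040.

102040 plants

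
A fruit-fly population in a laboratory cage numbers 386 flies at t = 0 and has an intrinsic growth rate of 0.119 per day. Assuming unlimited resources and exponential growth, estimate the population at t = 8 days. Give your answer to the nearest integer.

1000 flies

N(t) = N₀·e^(rt) = 386 × e^(0.119×8) = 386 × e^0.952.
e^0.952 ≈ 2.5909, so N ≈ 386 × 2.5909 = 1000.08.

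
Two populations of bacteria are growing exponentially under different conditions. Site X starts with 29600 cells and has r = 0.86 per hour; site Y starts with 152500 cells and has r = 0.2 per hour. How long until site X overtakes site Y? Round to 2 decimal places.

2.48 hours

Set 29600·e^(0.86t) = 152500·e^(0.2t).
e^((0.86 − 0.2)t) = 152500/29600 → e^(0.66·t) = 5.152.
0.66·t = ln(5.152) = 1.6394, so t = 1.6394/0.66 = 2.4839.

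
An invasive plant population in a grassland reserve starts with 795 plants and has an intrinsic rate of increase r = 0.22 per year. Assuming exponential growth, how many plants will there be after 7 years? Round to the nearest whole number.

3708 plants

N(t) = N₀·e^(rt) = 795 × e^(0.22×7) = 795 × e^1.54.
e^1.54 ≈ 4.6646, so N ≈ 795 × 4.6646 = 3708.35.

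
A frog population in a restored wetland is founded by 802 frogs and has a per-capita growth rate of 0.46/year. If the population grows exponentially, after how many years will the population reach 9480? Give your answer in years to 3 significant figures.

Set N₀·e^(rt) = 9480: e^(0.46·t) = 9480/802 = 11.82.
0.46·t = ln(11.82) = 2.4698, so t = 2.4698/0.46 = 5.3692.

5.37 years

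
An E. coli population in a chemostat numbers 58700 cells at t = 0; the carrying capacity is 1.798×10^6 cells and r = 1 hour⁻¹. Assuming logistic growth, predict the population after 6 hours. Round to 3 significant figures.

A = (K − N₀)/N₀ = (1.798×10^6 − 58700)/58700 = 29.63.
N(t) = K/(1 + A·e^(−rt)) = 1.798×10^6/(1 + 29.63×e^(−1×6)).
e^(−6) = 0.0024788; denominator = 1 + 29.63×0.0024788 = 1.0734.
N = 1.798×10^6/1.0734 = 1.674979×10^6.

1670000 cells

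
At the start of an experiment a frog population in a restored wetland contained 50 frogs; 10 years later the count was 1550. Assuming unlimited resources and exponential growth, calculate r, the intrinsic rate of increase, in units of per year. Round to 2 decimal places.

0.34 per year

From N(t) = N₀·e^(rt): e^(r·10) = 1550/50 = 31.
r·10 = ln(31) = 3.434, so r = 3.434/10 = 0.3434.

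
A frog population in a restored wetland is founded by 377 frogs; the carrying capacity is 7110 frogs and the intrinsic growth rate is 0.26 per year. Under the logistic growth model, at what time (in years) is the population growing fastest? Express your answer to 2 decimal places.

11.09 years

Logistic growth is fastest at N = K/2 = 3555.
A = (K − N₀)/N₀ = 17.859. Set K/(1 + A·e^(−rt)) = K/2 → A·e^(−rt) = 1.
e^(−0.26t) = 1/17.859 = 0.0559929, so t = ln(17.859)/0.26 = 2.8825/0.26 = 11.087.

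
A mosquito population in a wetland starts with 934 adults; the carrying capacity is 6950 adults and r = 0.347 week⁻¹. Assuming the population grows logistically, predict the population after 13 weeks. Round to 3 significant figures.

A = (K − N₀)/N₀ = (6950 − 934)/934 = 6.4411.
N(t) = K/(1 + A·e^(−rt)) = 6950/(1 + 6.4411×e^(−0.347×13)).
e^(−4.511) = 0.010987; denominator = 1 + 6.4411×0.010987 = 1.0708.
N = 6950/1.0708 = 6490.65.

6490 adults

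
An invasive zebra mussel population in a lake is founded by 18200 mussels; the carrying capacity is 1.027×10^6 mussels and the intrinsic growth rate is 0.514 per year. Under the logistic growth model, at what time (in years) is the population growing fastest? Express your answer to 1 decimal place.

Logistic growth is fastest at N = K/2 = 513500.
A = (K − N₀)/N₀ = 55.429. Set K/(1 + A·e^(−rt)) = K/2 → A·e^(−rt) = 1.
e^(−0.514t) = 1/55.429 = 0.0180412, so t = ln(55.429)/0.514 = 4.0151/0.514 = 7.8115.

7.8 years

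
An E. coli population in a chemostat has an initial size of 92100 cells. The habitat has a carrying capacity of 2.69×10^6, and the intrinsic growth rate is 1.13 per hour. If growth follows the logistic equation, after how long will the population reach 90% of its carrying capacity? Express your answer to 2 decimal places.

A = (K − N₀)/N₀ = (2.69×10^6 − 92100)/92100 = 28.207.
Solve 2.69×10^6/(1 + 28.207·e^(−1.13t)) = 2.421×10^6: 1 + 28.207·e^(−1.13t) = 1.1111, so e^(−1.13t) = 0.00393908.
−1.13·t = ln(0.00393908) = -5.5368, so t = 5.5368/1.13 = 4.8998.

4.90 hours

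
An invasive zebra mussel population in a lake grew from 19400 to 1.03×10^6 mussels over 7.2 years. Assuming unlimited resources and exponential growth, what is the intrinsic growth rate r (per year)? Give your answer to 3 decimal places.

0.552 per year

From N(t) = N₀·e^(rt): e^(r·7.2) = 1.03×10^6/19400 = 53.093.
r·7.2 = ln(53.093) = 3.972, so r = 3.972/7.2 = 0.55167.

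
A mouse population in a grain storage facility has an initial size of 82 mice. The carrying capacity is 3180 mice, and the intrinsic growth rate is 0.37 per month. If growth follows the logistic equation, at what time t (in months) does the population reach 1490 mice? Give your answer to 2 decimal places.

A = (K − N₀)/N₀ = (3180 − 82)/82 = 37.78.
Solve 3180/(1 + 37.78·e^(−0.37t)) = 1490: 1 + 37.78·e^(−0.37t) = 2.1342, so e^(−0.37t) = 0.0300215.
−0.37·t = ln(0.0300215) = -3.5058, so t = 3.5058/0.37 = 9.4752.

9.48 months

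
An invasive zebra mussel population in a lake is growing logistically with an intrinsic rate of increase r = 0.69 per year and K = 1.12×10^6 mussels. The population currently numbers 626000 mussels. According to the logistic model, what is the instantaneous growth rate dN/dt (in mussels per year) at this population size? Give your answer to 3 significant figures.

dN/dt = rN(1 − N/K) = 0.69 × 626000 × (1 − 626000/1.12×10^6).
1 − 626000/1.12×10^6 = 0.44107; dN/dt = 0.69 × 626000 × 0.44107 = 1.90516×10^5.

191000 mussels per year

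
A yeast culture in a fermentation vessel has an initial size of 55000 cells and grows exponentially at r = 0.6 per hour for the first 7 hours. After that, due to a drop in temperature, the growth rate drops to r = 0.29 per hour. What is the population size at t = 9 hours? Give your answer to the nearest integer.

Phase 1: N(7) = 55000·e^(0.6×7) = 55000·e^4.2 = 3.667748×10^6.
Phase 2 runs for 9 − 7 = 2 hours at r = 0.29.
N(9) = 3.667748×10^6·e^(0.29×2) = 3.667748×10^6·e^0.58 = 6.550739×10^6.

6550739 cells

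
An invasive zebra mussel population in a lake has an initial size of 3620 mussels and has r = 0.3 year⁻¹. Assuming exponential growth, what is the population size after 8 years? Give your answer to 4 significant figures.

39900 mussels

N(t) = N₀·e^(rt) = 3620 × e^(0.3×8) = 3620 × e^2.4.
e^2.4 ≈ 11.023, so N ≈ 3620 × 11.023 = 39903.9.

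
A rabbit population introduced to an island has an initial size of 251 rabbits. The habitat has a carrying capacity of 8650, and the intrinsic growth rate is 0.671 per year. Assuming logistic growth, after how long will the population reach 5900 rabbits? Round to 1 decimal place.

6.4 years

A = (K − N₀)/N₀ = (8650 − 251)/251 = 33.462.
Solve 8650/(1 + 33.462·e^(−0.671t)) = 5900: 1 + 33.462·e^(−0.671t) = 1.4661, so e^(−0.671t) = 0.0139292.
−0.671·t = ln(0.0139292) = -4.2738, so t = 4.2738/0.671 = 6.3692.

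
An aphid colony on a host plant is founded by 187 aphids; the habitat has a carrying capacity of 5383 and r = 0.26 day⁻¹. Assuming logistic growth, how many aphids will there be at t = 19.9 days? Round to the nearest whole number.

A = (K − N₀)/N₀ = (5383 − 187)/187 = 27.786.
N(t) = K/(1 + A·e^(−rt)) = 5383/(1 + 27.786×e^(−0.26×19.9)).
e^(−5.174) = 0.0056619; denominator = 1 + 27.786×0.0056619 = 1.1573.
N = 5383/1.1573 = 4651.26.

4651 aphids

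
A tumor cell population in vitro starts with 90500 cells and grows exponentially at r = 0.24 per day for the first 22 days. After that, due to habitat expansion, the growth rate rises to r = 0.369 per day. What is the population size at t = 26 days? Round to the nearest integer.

Phase 1: N(22) = 90500·e^(0.24×22) = 90500·e^5.28 = 1.777147×10^7.
Phase 2 runs for 26 − 22 = 4 days at r = 0.369.
N(26) = 1.777147×10^7·e^(0.369×4) = 1.777147×10^7·e^1.476 = 7.775747×10^7.

77757466 cells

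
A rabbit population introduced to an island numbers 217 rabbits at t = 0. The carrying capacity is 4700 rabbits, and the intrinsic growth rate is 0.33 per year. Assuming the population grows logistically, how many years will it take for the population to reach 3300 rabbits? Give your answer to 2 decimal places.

11.77 years

A = (K − N₀)/N₀ = (4700 − 217)/217 = 20.659.
Solve 4700/(1 + 20.659·e^(−0.33t)) = 3300: 1 + 20.659·e^(−0.33t) = 1.4242, so e^(−0.33t) = 0.0205355.
−0.33·t = ln(0.0205355) = -3.8856, so t = 3.8856/0.33 = 11.775.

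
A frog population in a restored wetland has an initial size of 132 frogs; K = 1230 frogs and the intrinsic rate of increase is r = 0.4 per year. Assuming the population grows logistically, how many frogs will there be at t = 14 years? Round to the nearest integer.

1193 frogs

A = (K − N₀)/N₀ = (1230 − 132)/132 = 8.3182.
N(t) = K/(1 + A·e^(−rt)) = 1230/(1 + 8.3182×e^(−0.4×14)).
e^(−5.6) = 0.0036979; denominator = 1 + 8.3182×0.0036979 = 1.0308.
N = 1230/1.0308 = 1193.29.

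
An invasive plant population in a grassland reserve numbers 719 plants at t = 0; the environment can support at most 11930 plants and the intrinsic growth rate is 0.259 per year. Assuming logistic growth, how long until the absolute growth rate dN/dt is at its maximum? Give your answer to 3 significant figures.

Logistic growth is fastest at N = K/2 = 5965.
A = (K − N₀)/N₀ = 15.592. Set K/(1 + A·e^(−rt)) = K/2 → A·e^(−rt) = 1.
e^(−0.259t) = 1/15.592 = 0.0641334, so t = ln(15.592)/0.259 = 2.7468/0.259 = 10.605.

10.6 years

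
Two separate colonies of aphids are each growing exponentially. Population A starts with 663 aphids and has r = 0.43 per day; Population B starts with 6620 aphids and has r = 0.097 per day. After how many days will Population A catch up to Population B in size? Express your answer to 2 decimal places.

Set 663·e^(0.43t) = 6620·e^(0.097t).
e^((0.43 − 0.097)t) = 6620/663 → e^(0.333·t) = 9.9849.
0.333·t = ln(9.9849) = 2.3011, so t = 2.3011/0.333 = 6.9101.

6.91 days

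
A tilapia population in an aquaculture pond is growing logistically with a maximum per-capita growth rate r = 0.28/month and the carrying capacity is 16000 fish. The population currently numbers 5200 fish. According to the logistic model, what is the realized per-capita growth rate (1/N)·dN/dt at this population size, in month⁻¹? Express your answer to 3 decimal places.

(1/N)·dN/dt = r(1 − N/K) = 0.28 × (1 − 5200/16000).
= 0.28 × 0.675 = 0.189.

0.189 per month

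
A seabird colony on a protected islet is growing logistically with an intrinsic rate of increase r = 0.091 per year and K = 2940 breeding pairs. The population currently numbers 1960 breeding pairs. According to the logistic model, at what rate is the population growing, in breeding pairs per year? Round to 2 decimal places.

dN/dt = rN(1 − N/K) = 0.091 × 1960 × (1 − 1960/2940).
1 − 1960/2940 = 0.33333; dN/dt = 0.091 × 1960 × 0.33333 = 59.453.

59.45 breeding pairs per year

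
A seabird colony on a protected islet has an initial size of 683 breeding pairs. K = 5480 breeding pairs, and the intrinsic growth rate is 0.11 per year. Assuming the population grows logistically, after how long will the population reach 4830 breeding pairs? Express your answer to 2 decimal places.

A = (K − N₀)/N₀ = (5480 − 683)/683 = 7.0234.
Solve 5480/(1 + 7.0234·e^(−0.11t)) = 4830: 1 + 7.0234·e^(−0.11t) = 1.1346, so e^(−0.11t) = 0.019161.
−0.11·t = ln(0.019161) = -3.9549, so t = 3.9549/0.11 = 35.953.

35.95 years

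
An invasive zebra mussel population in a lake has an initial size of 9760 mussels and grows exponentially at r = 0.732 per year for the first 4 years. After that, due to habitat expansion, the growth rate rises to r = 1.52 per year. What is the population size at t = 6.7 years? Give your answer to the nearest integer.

11051179 mussels

Phase 1: N(4) = 9760·e^(0.732×4) = 9760·e^2.928 = 182416.
Phase 2 runs for 6.7 − 4 = 2.7 years at r = 1.52.
N(6.7) = 182416·e^(1.52×2.7) = 182416·e^4.104 = 1.105118×10^7.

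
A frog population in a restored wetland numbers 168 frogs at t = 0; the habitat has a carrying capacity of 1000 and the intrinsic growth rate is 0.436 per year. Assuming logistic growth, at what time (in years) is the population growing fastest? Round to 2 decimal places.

Logistic growth is fastest at N = K/2 = 500.
A = (K − N₀)/N₀ = 4.9524. Set K/(1 + A·e^(−rt)) = K/2 → A·e^(−rt) = 1.
e^(−0.436t) = 1/4.9524 = 0.201923, so t = ln(4.9524)/0.436 = 1.5999/0.436 = 3.6694.

3.67 years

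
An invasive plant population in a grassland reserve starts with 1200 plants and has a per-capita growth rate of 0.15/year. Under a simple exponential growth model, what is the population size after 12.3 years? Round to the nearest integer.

N(t) = N₀·e^(rt) = 1200 × e^(0.15×12.3) = 1200 × e^1.845.
e^1.845 ≈ 6.3281, so N ≈ 1200 × 6.3281 = 7593.72.

7594 plants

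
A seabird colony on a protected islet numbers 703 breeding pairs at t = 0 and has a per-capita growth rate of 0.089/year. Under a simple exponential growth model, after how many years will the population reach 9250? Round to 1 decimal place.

29.0 years

Set N₀·e^(rt) = 9250: e^(0.089·t) = 9250/703 = 13.158.
0.089·t = ln(13.158) = 2.577, so t = 2.577/0.089 = 28.955.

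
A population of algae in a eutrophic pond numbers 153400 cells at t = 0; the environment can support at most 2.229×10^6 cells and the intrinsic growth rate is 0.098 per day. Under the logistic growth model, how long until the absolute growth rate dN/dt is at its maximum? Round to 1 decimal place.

26.6 days

Logistic growth is fastest at N = K/2 = 1.1145×10^6.
A = (K − N₀)/N₀ = 13.531. Set K/(1 + A·e^(−rt)) = K/2 → A·e^(−rt) = 1.
e^(−0.098t) = 1/13.531 = 0.0739063, so t = ln(13.531)/0.098 = 2.605/0.098 = 26.581.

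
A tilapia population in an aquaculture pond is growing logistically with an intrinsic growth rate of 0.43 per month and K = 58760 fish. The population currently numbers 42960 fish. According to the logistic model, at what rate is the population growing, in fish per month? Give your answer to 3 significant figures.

dN/dt = rN(1 − N/K) = 0.43 × 42960 × (1 − 42960/58760).
1 − 42960/58760 = 0.26889; dN/dt = 0.43 × 42960 × 0.26889 = 4967.2.

4970 fish per month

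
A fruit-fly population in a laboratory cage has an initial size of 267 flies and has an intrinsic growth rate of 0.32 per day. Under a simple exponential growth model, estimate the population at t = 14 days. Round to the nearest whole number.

N(t) = N₀·e^(rt) = 267 × e^(0.32×14) = 267 × e^4.48.
e^4.48 ≈ 88.235, so N ≈ 267 × 88.235 = 23558.7.

23559 flies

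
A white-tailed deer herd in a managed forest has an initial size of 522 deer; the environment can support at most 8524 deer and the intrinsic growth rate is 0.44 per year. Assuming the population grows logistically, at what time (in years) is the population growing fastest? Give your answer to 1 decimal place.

6.2 years

Logistic growth is fastest at N = K/2 = 4262.
A = (K − N₀)/N₀ = 15.33. Set K/(1 + A·e^(−rt)) = K/2 → A·e^(−rt) = 1.
e^(−0.44t) = 1/15.33 = 0.0652337, so t = ln(15.33)/0.44 = 2.7298/0.44 = 6.204.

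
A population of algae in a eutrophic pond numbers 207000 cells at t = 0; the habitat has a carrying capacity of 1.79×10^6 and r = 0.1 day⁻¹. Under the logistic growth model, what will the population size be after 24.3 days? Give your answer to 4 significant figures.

A = (K − N₀)/N₀ = (1.79×10^6 − 207000)/207000 = 7.6473.
N(t) = K/(1 + A·e^(−rt)) = 1.79×10^6/(1 + 7.6473×e^(−0.1×24.3)).
e^(−2.43) = 0.088037; denominator = 1 + 7.6473×0.088037 = 1.6732.
N = 1.79×10^6/1.6732 = 1.069776×10^6.

1070000 cells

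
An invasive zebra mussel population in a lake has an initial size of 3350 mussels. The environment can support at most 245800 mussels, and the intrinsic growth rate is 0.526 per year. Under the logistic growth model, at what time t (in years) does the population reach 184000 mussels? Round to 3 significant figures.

10.2 years

A = (K − N₀)/N₀ = (245800 − 3350)/3350 = 72.373.
Solve 245800/(1 + 72.373·e^(−0.526t)) = 184000: 1 + 72.373·e^(−0.526t) = 1.3359, so e^(−0.526t) = 0.0046408.
−0.526·t = ln(0.0046408) = -5.3729, so t = 5.3729/0.526 = 10.215.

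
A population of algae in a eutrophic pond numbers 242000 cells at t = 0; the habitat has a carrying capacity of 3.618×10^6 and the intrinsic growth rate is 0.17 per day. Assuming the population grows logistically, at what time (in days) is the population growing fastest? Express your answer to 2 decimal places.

15.50 days

Logistic growth is fastest at N = K/2 = 1.809×10^6.
A = (K − N₀)/N₀ = 13.95. Set K/(1 + A·e^(−rt)) = K/2 → A·e^(−rt) = 1.
e^(−0.17t) = 1/13.95 = 0.0716825, so t = ln(13.95)/0.17 = 2.6355/0.17 = 15.503.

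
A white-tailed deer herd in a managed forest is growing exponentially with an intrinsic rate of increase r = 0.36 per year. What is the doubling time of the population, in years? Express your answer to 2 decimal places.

1.93 years

Doubling time t_d = ln(2)/r = 0.6931/0.36 = 1.9254.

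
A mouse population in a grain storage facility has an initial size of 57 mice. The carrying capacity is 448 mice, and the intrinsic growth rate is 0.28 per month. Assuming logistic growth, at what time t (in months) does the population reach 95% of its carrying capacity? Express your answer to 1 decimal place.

17.4 months

A = (K − N₀)/N₀ = (448 − 57)/57 = 6.8596.
Solve 448/(1 + 6.8596·e^(−0.28t)) = 425.6: 1 + 6.8596·e^(−0.28t) = 1.0526, so e^(−0.28t) = 0.00767263.
−0.28·t = ln(0.00767263) = -4.8701, so t = 4.8701/0.28 = 17.393.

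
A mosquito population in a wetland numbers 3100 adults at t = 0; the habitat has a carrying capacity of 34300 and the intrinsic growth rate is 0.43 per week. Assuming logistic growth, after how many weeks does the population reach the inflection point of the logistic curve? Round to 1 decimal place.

5.4 weeks

Logistic growth is fastest at N = K/2 = 17150.
A = (K − N₀)/N₀ = 10.065. Set K/(1 + A·e^(−rt)) = K/2 → A·e^(−rt) = 1.
e^(−0.43t) = 1/10.065 = 0.099359, so t = ln(10.065)/0.43 = 2.309/0.43 = 5.3698.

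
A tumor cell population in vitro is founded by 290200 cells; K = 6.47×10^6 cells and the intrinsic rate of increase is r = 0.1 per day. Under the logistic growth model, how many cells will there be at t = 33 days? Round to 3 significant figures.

3620000 cells

A = (K − N₀)/N₀ = (6.47×10^6 − 290200)/290200 = 21.295.
N(t) = K/(1 + A·e^(−rt)) = 6.47×10^6/(1 + 21.295×e^(−0.1×33)).
e^(−3.3) = 0.036883; denominator = 1 + 21.295×0.036883 = 1.7854.
N = 6.47×10^6/1.7854 = 3.623785×10^6.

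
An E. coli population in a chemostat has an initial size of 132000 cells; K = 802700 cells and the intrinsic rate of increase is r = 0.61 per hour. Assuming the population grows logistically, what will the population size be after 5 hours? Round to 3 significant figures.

A = (K − N₀)/N₀ = (802700 − 132000)/132000 = 5.0811.
N(t) = K/(1 + A·e^(−rt)) = 802700/(1 + 5.0811×e^(−0.61×5)).
e^(−3.05) = 0.047359; denominator = 1 + 5.0811×0.047359 = 1.2406.
N = 802700/1.2406 = 647008.

647000 cells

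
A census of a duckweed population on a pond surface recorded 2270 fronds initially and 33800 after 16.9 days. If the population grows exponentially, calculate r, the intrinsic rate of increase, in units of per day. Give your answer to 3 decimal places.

From N(t) = N₀·e^(rt): e^(r·16.9) = 33800/2270 = 14.89.
r·16.9 = ln(14.89) = 2.7007, so r = 2.7007/16.9 = 0.1598.

0.160 per day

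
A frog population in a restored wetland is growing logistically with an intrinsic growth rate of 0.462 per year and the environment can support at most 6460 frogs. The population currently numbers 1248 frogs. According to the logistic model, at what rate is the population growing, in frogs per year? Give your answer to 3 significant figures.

dN/dt = rN(1 − N/K) = 0.462 × 1248 × (1 − 1248/6460).
1 − 1248/6460 = 0.80681; dN/dt = 0.462 × 1248 × 0.80681 = 465.19.

465 frogs per year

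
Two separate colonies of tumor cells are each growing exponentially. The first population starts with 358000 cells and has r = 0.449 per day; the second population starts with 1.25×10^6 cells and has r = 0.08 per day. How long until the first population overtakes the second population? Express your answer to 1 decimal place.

Set 358000·e^(0.449t) = 1.25×10^6·e^(0.08t).
e^((0.449 − 0.08)t) = 1.25×10^6/358000 → e^(0.369·t) = 3.4916.
0.369·t = ln(3.4916) = 1.2504, so t = 1.2504/0.369 = 3.3885.

3.4 days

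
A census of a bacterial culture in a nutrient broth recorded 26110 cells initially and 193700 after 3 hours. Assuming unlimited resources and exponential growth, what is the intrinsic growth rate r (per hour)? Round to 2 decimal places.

0.67 per hour

From N(t) = N₀·e^(rt): e^(r·3) = 193700/26110 = 7.4186.
r·3 = ln(7.4186) = 2.004, so r = 2.004/3 = 0.668.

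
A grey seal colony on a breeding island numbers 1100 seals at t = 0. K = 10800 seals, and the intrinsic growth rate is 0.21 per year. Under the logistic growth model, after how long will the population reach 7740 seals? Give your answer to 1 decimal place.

14.8 years

A = (K − N₀)/N₀ = (10800 − 1100)/1100 = 8.8182.
Solve 10800/(1 + 8.8182·e^(−0.21t)) = 7740: 1 + 8.8182·e^(−0.21t) = 1.3953, so e^(−0.21t) = 0.0448334.
−0.21·t = ln(0.0448334) = -3.1048, so t = 3.1048/0.21 = 14.785.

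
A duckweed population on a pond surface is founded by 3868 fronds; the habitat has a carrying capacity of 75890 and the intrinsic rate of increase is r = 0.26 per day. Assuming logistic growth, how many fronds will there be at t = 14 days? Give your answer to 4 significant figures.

50970 fronds

A = (K − N₀)/N₀ = (75890 − 3868)/3868 = 18.62.
N(t) = K/(1 + A·e^(−rt)) = 75890/(1 + 18.62×e^(−0.26×14)).
e^(−3.64) = 0.026252; denominator = 1 + 18.62×0.026252 = 1.4888.
N = 75890/1.4888 = 50973.3.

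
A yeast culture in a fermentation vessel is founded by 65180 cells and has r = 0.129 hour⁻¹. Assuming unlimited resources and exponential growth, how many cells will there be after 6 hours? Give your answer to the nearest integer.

141338 cells

N(t) = N₀·e^(rt) = 65180 × e^(0.129×6) = 65180 × e^0.774.
e^0.774 ≈ 2.1684, so N ≈ 65180 × 2.1684 = 141338.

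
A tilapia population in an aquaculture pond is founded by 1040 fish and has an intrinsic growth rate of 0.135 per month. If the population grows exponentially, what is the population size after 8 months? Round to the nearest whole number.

3062 fish

N(t) = N₀·e^(rt) = 1040 × e^(0.135×8) = 1040 × e^1.08.
e^1.08 ≈ 2.9447, so N ≈ 1040 × 2.9447 = 3062.47.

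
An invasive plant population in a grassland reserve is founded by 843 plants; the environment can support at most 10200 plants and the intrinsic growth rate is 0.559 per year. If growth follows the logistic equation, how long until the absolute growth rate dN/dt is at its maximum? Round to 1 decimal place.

4.3 years

Logistic growth is fastest at N = K/2 = 5100.
A = (K − N₀)/N₀ = 11.1. Set K/(1 + A·e^(−rt)) = K/2 → A·e^(−rt) = 1.
e^(−0.559t) = 1/11.1 = 0.090093, so t = ln(11.1)/0.559 = 2.4069/0.559 = 4.3057.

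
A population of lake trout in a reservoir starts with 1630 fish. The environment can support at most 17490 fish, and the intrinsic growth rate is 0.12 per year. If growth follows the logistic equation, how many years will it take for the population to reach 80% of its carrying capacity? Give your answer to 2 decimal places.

A = (K − N₀)/N₀ = (17490 − 1630)/1630 = 9.7301.
Solve 17490/(1 + 9.7301·e^(−0.12t)) = 13992: 1 + 9.7301·e^(−0.12t) = 1.25, so e^(−0.12t) = 0.0256936.
−0.12·t = ln(0.0256936) = -3.6615, so t = 3.6615/0.12 = 30.513.

30.51 years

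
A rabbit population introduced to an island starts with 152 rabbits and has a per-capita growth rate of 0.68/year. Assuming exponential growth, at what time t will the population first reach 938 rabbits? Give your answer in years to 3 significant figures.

2.68 years

Set N₀·e^(rt) = 938: e^(0.68·t) = 938/152 = 6.1711.
0.68·t = ln(6.1711) = 1.8199, so t = 1.8199/0.68 = 2.6763.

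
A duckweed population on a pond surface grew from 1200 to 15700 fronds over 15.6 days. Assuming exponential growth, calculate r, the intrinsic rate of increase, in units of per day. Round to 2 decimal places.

From N(t) = N₀·e^(rt): e^(r·15.6) = 15700/1200 = 13.083.
r·15.6 = ln(13.083) = 2.5713, so r = 2.5713/15.6 = 0.16483.

0.16 per day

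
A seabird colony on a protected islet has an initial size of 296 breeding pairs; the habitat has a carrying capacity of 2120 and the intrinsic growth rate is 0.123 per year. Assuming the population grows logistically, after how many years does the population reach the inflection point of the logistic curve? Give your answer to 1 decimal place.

Logistic growth is fastest at N = K/2 = 1060.
A = (K − N₀)/N₀ = 6.1622. Set K/(1 + A·e^(−rt)) = K/2 → A·e^(−rt) = 1.
e^(−0.123t) = 1/6.1622 = 0.162281, so t = ln(6.1622)/0.123 = 1.8184/0.123 = 14.784.

14.8 years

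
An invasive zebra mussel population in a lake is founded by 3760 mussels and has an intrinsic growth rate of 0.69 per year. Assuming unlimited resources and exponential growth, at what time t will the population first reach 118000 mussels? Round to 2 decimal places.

4.99 years

Set N₀·e^(rt) = 118000: e^(0.69·t) = 118000/3760 = 31.383.
0.69·t = ln(31.383) = 3.4463, so t = 3.4463/0.69 = 4.9946.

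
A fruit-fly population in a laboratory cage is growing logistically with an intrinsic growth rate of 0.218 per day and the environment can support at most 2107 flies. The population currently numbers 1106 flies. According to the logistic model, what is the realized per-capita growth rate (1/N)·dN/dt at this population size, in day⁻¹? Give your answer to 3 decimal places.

(1/N)·dN/dt = r(1 − N/K) = 0.218 × (1 − 1106/2107).
= 0.218 × 0.47508 = 0.10357.

0.104 per day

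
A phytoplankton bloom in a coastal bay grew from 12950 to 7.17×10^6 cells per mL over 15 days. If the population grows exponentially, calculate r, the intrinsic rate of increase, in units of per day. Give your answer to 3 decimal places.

0.421 per day

From N(t) = N₀·e^(rt): e^(r·15) = 7.17×10^6/12950 = 553.67.
r·15 = ln(553.67) = 6.3166, so r = 6.3166/15 = 0.4211.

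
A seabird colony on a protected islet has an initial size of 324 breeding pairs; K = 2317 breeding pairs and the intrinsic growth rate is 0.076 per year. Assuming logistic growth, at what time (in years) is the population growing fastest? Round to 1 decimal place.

23.9 years

Logistic growth is fastest at N = K/2 = 1158.5.
A = (K − N₀)/N₀ = 6.1512. Set K/(1 + A·e^(−rt)) = K/2 → A·e^(−rt) = 1.
e^(−0.076t) = 1/6.1512 = 0.162569, so t = ln(6.1512)/0.076 = 1.8167/0.076 = 23.903.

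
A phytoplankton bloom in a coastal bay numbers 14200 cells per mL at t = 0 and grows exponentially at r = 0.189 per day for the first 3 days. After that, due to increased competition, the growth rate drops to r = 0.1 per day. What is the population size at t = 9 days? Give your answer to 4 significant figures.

45620 cells per mL

Phase 1: N(3) = 14200·e^(0.189×3) = 14200·e^0.567 = 25034.2.
Phase 2 runs for 9 − 3 = 6 days at r = 0.1.
N(9) = 25034.2·e^(0.1×6) = 25034.2·e^0.6 = 45615.2.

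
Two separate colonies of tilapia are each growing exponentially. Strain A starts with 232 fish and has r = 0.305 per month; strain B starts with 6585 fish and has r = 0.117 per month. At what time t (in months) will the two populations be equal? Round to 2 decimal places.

Set 232·e^(0.305t) = 6585·e^(0.117t).
e^((0.305 − 0.117)t) = 6585/232 → e^(0.188·t) = 28.384.
0.188·t = ln(28.384) = 3.3458, so t = 3.3458/0.188 = 17.797.

17.80 months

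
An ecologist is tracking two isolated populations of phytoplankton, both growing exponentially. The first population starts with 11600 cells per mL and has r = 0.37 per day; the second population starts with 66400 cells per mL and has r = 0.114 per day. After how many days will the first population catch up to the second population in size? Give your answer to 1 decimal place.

Set 11600·e^(0.37t) = 66400·e^(0.114t).
e^((0.37 − 0.114)t) = 66400/11600 → e^(0.256·t) = 5.7241.
0.256·t = ln(5.7241) = 1.7447, so t = 1.7447/0.256 = 6.8152.

6.8 days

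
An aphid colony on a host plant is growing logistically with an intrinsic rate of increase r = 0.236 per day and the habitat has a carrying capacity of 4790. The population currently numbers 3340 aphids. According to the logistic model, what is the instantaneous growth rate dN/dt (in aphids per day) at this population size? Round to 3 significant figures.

dN/dt = rN(1 − N/K) = 0.236 × 3340 × (1 − 3340/4790).
1 − 3340/4790 = 0.30271; dN/dt = 0.236 × 3340 × 0.30271 = 238.61.

239 aphids per day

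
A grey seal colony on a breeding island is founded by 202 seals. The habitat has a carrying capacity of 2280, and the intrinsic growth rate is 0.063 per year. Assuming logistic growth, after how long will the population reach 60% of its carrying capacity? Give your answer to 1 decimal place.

A = (K − N₀)/N₀ = (2280 − 202)/202 = 10.287.
Solve 2280/(1 + 10.287·e^(−0.063t)) = 1368: 1 + 10.287·e^(−0.063t) = 1.6667, so e^(−0.063t) = 0.0648059.
−0.063·t = ln(0.0648059) = -2.7364, so t = 2.7364/0.063 = 43.434.

43.4 years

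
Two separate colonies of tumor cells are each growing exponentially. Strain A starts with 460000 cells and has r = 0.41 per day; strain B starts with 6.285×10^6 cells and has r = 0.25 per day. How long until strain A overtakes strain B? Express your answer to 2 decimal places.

Set 460000·e^(0.41t) = 6.285×10^6·e^(0.25t).
e^((0.41 − 0.25)t) = 6.285×10^6/460000 → e^(0.16·t) = 13.663.
0.16·t = ln(13.663) = 2.6147, so t = 2.6147/0.16 = 16.342.

16.34 days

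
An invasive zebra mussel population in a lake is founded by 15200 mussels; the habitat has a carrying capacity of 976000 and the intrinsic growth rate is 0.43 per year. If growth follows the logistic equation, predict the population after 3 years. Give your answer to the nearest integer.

53043 mussels

A = (K − N₀)/N₀ = (976000 − 15200)/15200 = 63.211.
N(t) = K/(1 + A·e^(−rt)) = 976000/(1 + 63.211×e^(−0.43×3)).
e^(−1.29) = 0.27527; denominator = 1 + 63.211×0.27527 = 18.4.
N = 976000/18.4 = 53043.4.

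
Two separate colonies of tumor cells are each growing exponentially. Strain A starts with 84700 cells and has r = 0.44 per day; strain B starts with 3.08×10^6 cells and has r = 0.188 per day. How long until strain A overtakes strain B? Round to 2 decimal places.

Set 84700·e^(0.44t) = 3.08×10^6·e^(0.188t).
e^((0.44 − 0.188)t) = 3.08×10^6/84700 → e^(0.252·t) = 36.364.
0.252·t = ln(36.364) = 3.5936, so t = 3.5936/0.252 = 14.26.

14.26 days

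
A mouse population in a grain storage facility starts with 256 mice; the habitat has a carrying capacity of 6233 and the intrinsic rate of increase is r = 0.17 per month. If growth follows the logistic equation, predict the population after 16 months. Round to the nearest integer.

2456 mice

A = (K − N₀)/N₀ = (6233 − 256)/256 = 23.348.
N(t) = K/(1 + A·e^(−rt)) = 6233/(1 + 23.348×e^(−0.17×16)).
e^(−2.72) = 0.065875; denominator = 1 + 23.348×0.065875 = 2.538.
N = 6233/2.538 = 2455.85.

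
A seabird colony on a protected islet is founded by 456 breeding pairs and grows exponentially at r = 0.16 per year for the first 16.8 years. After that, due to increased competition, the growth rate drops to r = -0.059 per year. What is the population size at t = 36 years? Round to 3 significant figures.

Phase 1: N(16.8) = 456·e^(0.16×16.8) = 456·e^2.688 = 6704.22.
Phase 2 runs for 36 − 16.8 = 19.2 years at r = -0.059.
N(36) = 6704.22·e^(-0.059×19.2) = 6704.22·e^-1.133 = 2159.63.

2160 breeding pairs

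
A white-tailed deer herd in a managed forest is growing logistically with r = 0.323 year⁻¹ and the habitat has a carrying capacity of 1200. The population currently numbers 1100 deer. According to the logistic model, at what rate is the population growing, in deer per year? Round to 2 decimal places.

29.61 deer per year

dN/dt = rN(1 − N/K) = 0.323 × 1100 × (1 − 1100/1200).
1 − 1100/1200 = 0.083333; dN/dt = 0.323 × 1100 × 0.083333 = 29.608.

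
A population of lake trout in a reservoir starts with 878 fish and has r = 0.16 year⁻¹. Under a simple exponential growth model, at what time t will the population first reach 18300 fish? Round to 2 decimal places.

Set N₀·e^(rt) = 18300: e^(0.16·t) = 18300/878 = 20.843.
0.16·t = ln(20.843) = 3.037, so t = 3.037/0.16 = 18.981.

18.98 years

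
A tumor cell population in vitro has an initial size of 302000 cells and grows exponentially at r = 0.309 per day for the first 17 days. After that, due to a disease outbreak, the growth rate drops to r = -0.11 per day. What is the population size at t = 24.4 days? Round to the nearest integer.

Phase 1: N(17) = 302000·e^(0.309×17) = 302000·e^5.253 = 5.772393×10^7.
Phase 2 runs for 24.4 − 17 = 7.4 days at r = -0.11.
N(24.4) = 5.772393×10^7·e^(-0.11×7.4) = 5.772393×10^7·e^-0.814 = 2.557644×10^7.

25576443 cells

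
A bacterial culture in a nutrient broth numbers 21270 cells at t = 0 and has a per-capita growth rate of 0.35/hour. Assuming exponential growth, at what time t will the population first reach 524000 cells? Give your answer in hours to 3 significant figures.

Set N₀·e^(rt) = 524000: e^(0.35·t) = 524000/21270 = 24.636.
0.35·t = ln(24.636) = 3.2042, so t = 3.2042/0.35 = 9.1548.

9.15 hours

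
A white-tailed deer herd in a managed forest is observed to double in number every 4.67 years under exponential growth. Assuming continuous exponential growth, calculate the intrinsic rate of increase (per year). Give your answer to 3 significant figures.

0.148 per year

r = ln(2)/t_d = 0.6931/4.67 = 0.14843.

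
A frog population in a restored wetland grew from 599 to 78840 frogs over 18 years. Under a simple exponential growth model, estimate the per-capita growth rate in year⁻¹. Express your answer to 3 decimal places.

0.271 per year

From N(t) = N₀·e^(rt): e^(r·18) = 78840/599 = 131.62.
r·18 = ln(131.62) = 4.8799, so r = 4.8799/18 = 0.27111.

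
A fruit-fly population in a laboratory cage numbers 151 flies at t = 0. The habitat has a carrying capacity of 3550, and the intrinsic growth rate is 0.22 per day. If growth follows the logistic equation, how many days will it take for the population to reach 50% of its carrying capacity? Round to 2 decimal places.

A = (K − N₀)/N₀ = (3550 − 151)/151 = 22.51.
Solve 3550/(1 + 22.51·e^(−0.22t)) = 1775: 1 + 22.51·e^(−0.22t) = 2, so e^(−0.22t) = 0.0444248.
−0.22·t = ln(0.0444248) = -3.114, so t = 3.114/0.22 = 14.154.

14.15 days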